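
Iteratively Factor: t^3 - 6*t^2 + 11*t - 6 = (t - 1)*(t^2 - 5*t + 6) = (t - 3)*(t - 1)*(t - 2)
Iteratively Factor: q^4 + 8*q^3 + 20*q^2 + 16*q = (q + 2)*(q^3 + 6*q^2 + 8*q) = (q + 2)^2*(q^2 + 4*q) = q*(q + 2)^2*(q + 4)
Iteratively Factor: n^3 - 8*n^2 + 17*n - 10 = (n - 1)*(n^2 - 7*n + 10) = (n - 5)*(n - 1)*(n - 2)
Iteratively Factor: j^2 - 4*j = (j)*(j - 4)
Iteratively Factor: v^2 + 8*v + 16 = (v + 4)*(v + 4)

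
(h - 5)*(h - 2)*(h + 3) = h^3 - 4*h^2 - 11*h + 30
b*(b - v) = b^2 - b*v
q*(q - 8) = q^2 - 8*q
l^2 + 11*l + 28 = (l + 4)*(l + 7)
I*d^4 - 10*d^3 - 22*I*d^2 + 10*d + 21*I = (d - 1)*(d + 3*I)*(d + 7*I)*(I*d + I)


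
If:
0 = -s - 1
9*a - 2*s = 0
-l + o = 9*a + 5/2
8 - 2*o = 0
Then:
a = -2/9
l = 7/2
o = 4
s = -1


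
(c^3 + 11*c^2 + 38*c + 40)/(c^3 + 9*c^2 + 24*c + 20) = (c + 4)/(c + 2)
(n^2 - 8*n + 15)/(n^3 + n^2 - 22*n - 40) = (n - 3)/(n^2 + 6*n + 8)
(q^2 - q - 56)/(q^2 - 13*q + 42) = (q^2 - q - 56)/(q^2 - 13*q + 42)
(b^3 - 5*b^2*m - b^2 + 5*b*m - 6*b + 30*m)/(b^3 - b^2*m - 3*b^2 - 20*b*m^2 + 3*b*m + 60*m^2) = (b + 2)/(b + 4*m)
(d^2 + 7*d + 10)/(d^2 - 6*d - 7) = (d^2 + 7*d + 10)/(d^2 - 6*d - 7)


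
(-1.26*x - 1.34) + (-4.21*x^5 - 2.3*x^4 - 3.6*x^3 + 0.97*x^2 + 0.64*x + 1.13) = -4.21*x^5 - 2.3*x^4 - 3.6*x^3 + 0.97*x^2 - 0.62*x - 0.21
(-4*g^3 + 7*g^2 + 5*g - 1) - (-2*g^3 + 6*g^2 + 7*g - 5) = -2*g^3 + g^2 - 2*g + 4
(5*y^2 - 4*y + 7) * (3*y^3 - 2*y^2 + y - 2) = 15*y^5 - 22*y^4 + 34*y^3 - 28*y^2 + 15*y - 14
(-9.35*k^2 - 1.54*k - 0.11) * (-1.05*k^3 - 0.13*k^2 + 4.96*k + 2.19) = 9.8175*k^5 + 2.8325*k^4 - 46.0603*k^3 - 28.1006*k^2 - 3.9182*k - 0.2409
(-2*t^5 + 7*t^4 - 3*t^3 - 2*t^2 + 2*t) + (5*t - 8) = -2*t^5 + 7*t^4 - 3*t^3 - 2*t^2 + 7*t - 8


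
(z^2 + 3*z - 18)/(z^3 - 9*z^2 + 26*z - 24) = (z + 6)/(z^2 - 6*z + 8)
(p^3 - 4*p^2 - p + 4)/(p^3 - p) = (p - 4)/p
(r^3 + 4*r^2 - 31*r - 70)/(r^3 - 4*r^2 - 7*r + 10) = (r + 7)/(r - 1)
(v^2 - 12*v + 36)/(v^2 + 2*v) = (v^2 - 12*v + 36)/(v*(v + 2))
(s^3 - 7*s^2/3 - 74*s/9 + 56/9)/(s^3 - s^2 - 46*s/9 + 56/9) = (3*s^2 - 14*s + 8)/(3*s^2 - 10*s + 8)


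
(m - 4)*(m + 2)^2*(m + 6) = m^4 + 6*m^3 - 12*m^2 - 88*m - 96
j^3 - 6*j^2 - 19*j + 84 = (j - 7)*(j - 3)*(j + 4)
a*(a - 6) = a^2 - 6*a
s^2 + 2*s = s*(s + 2)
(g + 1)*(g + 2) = g^2 + 3*g + 2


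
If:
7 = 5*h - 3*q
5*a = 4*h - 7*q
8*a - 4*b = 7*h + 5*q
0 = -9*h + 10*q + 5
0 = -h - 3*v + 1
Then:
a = -2/5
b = -141/20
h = 55/23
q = 38/23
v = -32/69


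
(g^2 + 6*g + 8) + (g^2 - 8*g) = 2*g^2 - 2*g + 8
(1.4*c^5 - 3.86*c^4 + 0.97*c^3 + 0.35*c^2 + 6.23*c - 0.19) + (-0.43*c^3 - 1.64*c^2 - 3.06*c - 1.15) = 1.4*c^5 - 3.86*c^4 + 0.54*c^3 - 1.29*c^2 + 3.17*c - 1.34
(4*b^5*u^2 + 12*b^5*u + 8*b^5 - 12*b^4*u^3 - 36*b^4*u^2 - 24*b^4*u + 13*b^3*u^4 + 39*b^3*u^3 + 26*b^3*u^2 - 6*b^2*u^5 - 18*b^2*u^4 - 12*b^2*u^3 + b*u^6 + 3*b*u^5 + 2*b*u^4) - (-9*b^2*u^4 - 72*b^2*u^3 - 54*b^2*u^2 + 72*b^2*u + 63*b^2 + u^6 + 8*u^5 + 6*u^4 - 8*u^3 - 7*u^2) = 4*b^5*u^2 + 12*b^5*u + 8*b^5 - 12*b^4*u^3 - 36*b^4*u^2 - 24*b^4*u + 13*b^3*u^4 + 39*b^3*u^3 + 26*b^3*u^2 - 6*b^2*u^5 - 9*b^2*u^4 + 60*b^2*u^3 + 54*b^2*u^2 - 72*b^2*u - 63*b^2 + b*u^6 + 3*b*u^5 + 2*b*u^4 - u^6 - 8*u^5 - 6*u^4 + 8*u^3 + 7*u^2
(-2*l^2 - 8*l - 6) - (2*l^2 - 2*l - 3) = -4*l^2 - 6*l - 3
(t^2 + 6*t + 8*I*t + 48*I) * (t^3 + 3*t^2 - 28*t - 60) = t^5 + 9*t^4 + 8*I*t^4 - 10*t^3 + 72*I*t^3 - 228*t^2 - 80*I*t^2 - 360*t - 1824*I*t - 2880*I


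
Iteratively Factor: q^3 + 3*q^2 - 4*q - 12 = (q - 2)*(q^2 + 5*q + 6) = (q - 2)*(q + 3)*(q + 2)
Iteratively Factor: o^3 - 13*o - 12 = (o - 4)*(o^2 + 4*o + 3) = (o - 4)*(o + 1)*(o + 3)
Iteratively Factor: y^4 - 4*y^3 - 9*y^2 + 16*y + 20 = (y - 2)*(y^3 - 2*y^2 - 13*y - 10) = (y - 2)*(y + 2)*(y^2 - 4*y - 5) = (y - 2)*(y + 1)*(y + 2)*(y - 5)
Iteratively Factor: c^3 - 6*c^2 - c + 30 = (c + 2)*(c^2 - 8*c + 15) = (c - 5)*(c + 2)*(c - 3)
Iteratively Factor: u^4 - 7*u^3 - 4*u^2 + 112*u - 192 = (u - 4)*(u^3 - 3*u^2 - 16*u + 48) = (u - 4)*(u + 4)*(u^2 - 7*u + 12) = (u - 4)^2*(u + 4)*(u - 3)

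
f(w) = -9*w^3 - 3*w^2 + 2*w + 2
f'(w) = -27*w^2 - 6*w + 2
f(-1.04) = 6.80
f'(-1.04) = -20.96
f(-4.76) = 895.16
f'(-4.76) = -581.20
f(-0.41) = 1.30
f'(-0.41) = -0.08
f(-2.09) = 66.88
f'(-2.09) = -103.40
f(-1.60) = 27.98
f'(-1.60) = -57.52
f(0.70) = -1.16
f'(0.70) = -15.43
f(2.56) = -163.54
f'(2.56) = -190.31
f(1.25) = -17.77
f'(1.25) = -47.69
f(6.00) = -2038.00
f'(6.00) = -1006.00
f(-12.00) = 15098.00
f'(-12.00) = -3814.00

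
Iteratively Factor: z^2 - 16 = (z + 4)*(z - 4)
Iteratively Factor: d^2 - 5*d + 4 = (d - 4)*(d - 1)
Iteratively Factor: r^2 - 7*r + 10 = (r - 2)*(r - 5)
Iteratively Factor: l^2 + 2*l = (l + 2)*(l)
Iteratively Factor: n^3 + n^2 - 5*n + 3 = (n - 1)*(n^2 + 2*n - 3) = (n - 1)*(n + 3)*(n - 1)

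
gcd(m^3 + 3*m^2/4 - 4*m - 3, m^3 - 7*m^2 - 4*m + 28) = m^2 - 4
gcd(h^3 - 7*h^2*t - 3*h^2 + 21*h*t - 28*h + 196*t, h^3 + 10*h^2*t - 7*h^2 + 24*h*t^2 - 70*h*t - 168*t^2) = h - 7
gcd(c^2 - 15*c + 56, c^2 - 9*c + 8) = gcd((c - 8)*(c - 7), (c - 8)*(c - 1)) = c - 8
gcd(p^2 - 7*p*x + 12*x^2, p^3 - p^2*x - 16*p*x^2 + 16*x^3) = -p + 4*x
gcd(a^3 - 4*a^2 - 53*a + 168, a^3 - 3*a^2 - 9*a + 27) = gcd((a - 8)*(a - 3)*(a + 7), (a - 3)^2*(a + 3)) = a - 3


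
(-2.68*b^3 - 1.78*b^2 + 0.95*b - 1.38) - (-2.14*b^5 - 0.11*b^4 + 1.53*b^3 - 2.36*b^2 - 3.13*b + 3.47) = 2.14*b^5 + 0.11*b^4 - 4.21*b^3 + 0.58*b^2 + 4.08*b - 4.85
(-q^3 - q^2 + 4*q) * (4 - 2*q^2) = 2*q^5 + 2*q^4 - 12*q^3 - 4*q^2 + 16*q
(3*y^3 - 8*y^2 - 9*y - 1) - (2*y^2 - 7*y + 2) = 3*y^3 - 10*y^2 - 2*y - 3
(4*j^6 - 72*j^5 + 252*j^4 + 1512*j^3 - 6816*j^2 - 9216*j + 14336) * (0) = 0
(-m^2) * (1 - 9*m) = 9*m^3 - m^2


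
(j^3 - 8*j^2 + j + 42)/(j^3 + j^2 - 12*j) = (j^2 - 5*j - 14)/(j*(j + 4))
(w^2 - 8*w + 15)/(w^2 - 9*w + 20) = (w - 3)/(w - 4)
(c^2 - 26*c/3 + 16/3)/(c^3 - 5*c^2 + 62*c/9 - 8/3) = 3*(c - 8)/(3*c^2 - 13*c + 12)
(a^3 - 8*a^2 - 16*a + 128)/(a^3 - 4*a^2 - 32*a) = (a - 4)/a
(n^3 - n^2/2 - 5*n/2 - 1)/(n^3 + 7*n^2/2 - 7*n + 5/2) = (2*n^3 - n^2 - 5*n - 2)/(2*n^3 + 7*n^2 - 14*n + 5)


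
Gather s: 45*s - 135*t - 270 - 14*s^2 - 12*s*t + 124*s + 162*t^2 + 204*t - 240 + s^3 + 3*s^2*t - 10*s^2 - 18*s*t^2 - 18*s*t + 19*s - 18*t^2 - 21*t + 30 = s^3 + s^2*(3*t - 24) + s*(-18*t^2 - 30*t + 188) + 144*t^2 + 48*t - 480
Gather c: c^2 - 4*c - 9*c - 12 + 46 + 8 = c^2 - 13*c + 42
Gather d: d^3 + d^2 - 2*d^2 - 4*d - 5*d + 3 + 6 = d^3 - d^2 - 9*d + 9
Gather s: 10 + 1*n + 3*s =n + 3*s + 10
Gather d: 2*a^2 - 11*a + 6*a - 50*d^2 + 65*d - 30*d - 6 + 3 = 2*a^2 - 5*a - 50*d^2 + 35*d - 3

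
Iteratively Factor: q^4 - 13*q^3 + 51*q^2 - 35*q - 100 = (q - 5)*(q^3 - 8*q^2 + 11*q + 20) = (q - 5)*(q - 4)*(q^2 - 4*q - 5) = (q - 5)^2*(q - 4)*(q + 1)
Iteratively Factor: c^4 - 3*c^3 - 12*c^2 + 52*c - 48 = (c - 2)*(c^3 - c^2 - 14*c + 24) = (c - 2)^2*(c^2 + c - 12) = (c - 2)^2*(c + 4)*(c - 3)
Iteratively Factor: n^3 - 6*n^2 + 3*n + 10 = (n + 1)*(n^2 - 7*n + 10) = (n - 5)*(n + 1)*(n - 2)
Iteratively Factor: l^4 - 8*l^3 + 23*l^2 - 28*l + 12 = (l - 3)*(l^3 - 5*l^2 + 8*l - 4) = (l - 3)*(l - 1)*(l^2 - 4*l + 4) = (l - 3)*(l - 2)*(l - 1)*(l - 2)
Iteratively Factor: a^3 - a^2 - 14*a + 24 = (a - 2)*(a^2 + a - 12) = (a - 3)*(a - 2)*(a + 4)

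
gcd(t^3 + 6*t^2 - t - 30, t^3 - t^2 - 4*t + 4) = t - 2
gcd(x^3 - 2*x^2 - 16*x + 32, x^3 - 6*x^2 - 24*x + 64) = x^2 + 2*x - 8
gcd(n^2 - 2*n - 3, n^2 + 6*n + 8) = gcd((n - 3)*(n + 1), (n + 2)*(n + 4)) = 1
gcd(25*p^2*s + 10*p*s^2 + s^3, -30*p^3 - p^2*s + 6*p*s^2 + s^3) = 5*p + s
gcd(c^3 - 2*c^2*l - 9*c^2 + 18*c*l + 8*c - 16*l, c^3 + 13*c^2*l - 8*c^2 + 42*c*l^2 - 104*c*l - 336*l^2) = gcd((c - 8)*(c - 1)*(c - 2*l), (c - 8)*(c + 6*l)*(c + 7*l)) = c - 8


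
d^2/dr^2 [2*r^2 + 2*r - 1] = 4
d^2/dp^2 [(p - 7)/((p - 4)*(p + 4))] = 2*(p^3 - 21*p^2 + 48*p - 112)/(p^6 - 48*p^4 + 768*p^2 - 4096)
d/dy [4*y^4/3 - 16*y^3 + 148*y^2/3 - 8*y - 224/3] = 16*y^3/3 - 48*y^2 + 296*y/3 - 8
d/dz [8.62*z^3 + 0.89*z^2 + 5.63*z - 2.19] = 25.86*z^2 + 1.78*z + 5.63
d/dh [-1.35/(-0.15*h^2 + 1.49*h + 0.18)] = (2.0115 - 0.405*h)/(-0.15*h^2 + 1.49*h + 0.18)^2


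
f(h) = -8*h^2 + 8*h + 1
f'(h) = 8 - 16*h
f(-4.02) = -160.44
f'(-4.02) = 72.32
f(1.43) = -3.92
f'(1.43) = -14.88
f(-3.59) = -130.82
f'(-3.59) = 65.44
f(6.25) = -261.50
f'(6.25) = -92.00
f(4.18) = -105.34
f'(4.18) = -58.88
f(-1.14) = -18.52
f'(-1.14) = 26.24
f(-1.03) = -15.73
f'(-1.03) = 24.48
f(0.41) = 2.94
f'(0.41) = 1.44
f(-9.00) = -719.00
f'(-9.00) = 152.00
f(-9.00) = -719.00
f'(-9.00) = 152.00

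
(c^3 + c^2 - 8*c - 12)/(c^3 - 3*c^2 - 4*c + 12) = (c + 2)/(c - 2)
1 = 1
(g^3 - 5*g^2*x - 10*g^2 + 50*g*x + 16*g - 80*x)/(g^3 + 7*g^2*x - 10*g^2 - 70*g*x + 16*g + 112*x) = (g - 5*x)/(g + 7*x)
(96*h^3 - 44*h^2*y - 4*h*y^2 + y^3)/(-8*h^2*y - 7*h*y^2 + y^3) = (-12*h^2 + 4*h*y + y^2)/(y*(h + y))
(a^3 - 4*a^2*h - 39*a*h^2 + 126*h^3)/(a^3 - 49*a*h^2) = (a^2 + 3*a*h - 18*h^2)/(a*(a + 7*h))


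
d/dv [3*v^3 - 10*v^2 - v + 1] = 9*v^2 - 20*v - 1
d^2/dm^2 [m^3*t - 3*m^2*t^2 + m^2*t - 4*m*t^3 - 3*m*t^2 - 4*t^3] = 2*t*(3*m - 3*t + 1)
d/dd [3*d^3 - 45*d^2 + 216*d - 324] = 9*d^2 - 90*d + 216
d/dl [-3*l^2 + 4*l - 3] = 4 - 6*l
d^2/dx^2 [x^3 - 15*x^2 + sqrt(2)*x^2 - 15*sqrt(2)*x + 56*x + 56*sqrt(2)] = 6*x - 30 + 2*sqrt(2)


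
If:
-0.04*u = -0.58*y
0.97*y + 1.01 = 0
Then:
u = -15.10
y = -1.04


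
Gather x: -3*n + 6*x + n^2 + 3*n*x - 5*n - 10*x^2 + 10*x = n^2 - 8*n - 10*x^2 + x*(3*n + 16)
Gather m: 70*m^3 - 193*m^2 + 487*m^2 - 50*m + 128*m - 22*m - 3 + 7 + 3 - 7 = 70*m^3 + 294*m^2 + 56*m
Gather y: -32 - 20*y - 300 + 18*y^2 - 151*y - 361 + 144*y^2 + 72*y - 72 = 162*y^2 - 99*y - 765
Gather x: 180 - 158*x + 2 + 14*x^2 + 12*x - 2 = 14*x^2 - 146*x + 180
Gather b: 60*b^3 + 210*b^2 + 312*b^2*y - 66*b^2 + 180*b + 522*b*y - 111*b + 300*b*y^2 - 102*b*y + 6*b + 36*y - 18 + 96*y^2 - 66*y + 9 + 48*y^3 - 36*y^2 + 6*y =60*b^3 + b^2*(312*y + 144) + b*(300*y^2 + 420*y + 75) + 48*y^3 + 60*y^2 - 24*y - 9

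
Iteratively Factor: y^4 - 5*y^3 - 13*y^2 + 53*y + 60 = (y + 3)*(y^3 - 8*y^2 + 11*y + 20) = (y + 1)*(y + 3)*(y^2 - 9*y + 20) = (y - 5)*(y + 1)*(y + 3)*(y - 4)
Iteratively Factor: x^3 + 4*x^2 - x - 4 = (x + 4)*(x^2 - 1) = (x - 1)*(x + 4)*(x + 1)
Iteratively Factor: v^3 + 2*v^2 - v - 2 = (v + 1)*(v^2 + v - 2) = (v - 1)*(v + 1)*(v + 2)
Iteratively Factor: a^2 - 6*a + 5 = (a - 5)*(a - 1)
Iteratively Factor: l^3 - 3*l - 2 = (l + 1)*(l^2 - l - 2) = (l - 2)*(l + 1)*(l + 1)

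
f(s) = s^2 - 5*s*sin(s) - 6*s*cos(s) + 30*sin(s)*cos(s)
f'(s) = 6*s*sin(s) - 5*s*cos(s) + 2*s - 30*sin(s)^2 - 5*sin(s) + 30*cos(s)^2 - 6*cos(s)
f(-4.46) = 27.55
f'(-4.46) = -70.00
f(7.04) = 9.66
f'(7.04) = 11.41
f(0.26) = 5.68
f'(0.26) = 18.62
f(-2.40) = 1.98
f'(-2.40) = 6.50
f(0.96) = 7.78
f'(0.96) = -13.92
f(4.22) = 60.87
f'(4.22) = -13.25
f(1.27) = 1.78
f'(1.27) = -23.35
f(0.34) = 7.06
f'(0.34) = 15.76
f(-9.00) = 24.52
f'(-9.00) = -9.41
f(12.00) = 101.85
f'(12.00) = -54.92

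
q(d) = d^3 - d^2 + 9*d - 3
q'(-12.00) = 465.00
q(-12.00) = -1983.00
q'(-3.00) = 42.00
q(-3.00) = -66.00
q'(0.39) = 8.68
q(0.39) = 0.42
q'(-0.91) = 13.30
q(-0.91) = -12.77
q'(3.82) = 45.14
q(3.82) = 72.53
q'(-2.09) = 26.28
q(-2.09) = -35.31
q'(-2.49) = 32.58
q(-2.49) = -47.05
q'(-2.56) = 33.78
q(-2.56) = -49.37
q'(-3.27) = 47.62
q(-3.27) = -78.09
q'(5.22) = 80.31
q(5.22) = 158.97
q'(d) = 3*d^2 - 2*d + 9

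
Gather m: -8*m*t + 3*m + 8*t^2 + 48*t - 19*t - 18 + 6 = m*(3 - 8*t) + 8*t^2 + 29*t - 12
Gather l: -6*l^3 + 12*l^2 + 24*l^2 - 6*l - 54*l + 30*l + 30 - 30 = -6*l^3 + 36*l^2 - 30*l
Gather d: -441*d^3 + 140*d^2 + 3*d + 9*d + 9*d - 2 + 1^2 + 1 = -441*d^3 + 140*d^2 + 21*d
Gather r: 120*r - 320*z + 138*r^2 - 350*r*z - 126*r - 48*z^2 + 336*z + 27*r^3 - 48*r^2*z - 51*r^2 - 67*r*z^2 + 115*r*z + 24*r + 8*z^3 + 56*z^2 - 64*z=27*r^3 + r^2*(87 - 48*z) + r*(-67*z^2 - 235*z + 18) + 8*z^3 + 8*z^2 - 48*z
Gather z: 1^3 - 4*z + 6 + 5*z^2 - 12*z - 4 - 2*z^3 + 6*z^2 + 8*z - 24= -2*z^3 + 11*z^2 - 8*z - 21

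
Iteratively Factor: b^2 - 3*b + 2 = (b - 1)*(b - 2)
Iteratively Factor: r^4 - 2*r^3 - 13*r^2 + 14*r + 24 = (r + 3)*(r^3 - 5*r^2 + 2*r + 8) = (r + 1)*(r + 3)*(r^2 - 6*r + 8) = (r - 4)*(r + 1)*(r + 3)*(r - 2)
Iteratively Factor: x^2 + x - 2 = (x - 1)*(x + 2)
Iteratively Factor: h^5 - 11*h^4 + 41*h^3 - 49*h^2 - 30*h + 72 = (h - 4)*(h^4 - 7*h^3 + 13*h^2 + 3*h - 18) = (h - 4)*(h + 1)*(h^3 - 8*h^2 + 21*h - 18) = (h - 4)*(h - 3)*(h + 1)*(h^2 - 5*h + 6) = (h - 4)*(h - 3)^2*(h + 1)*(h - 2)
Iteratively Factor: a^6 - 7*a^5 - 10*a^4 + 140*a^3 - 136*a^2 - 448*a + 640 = (a - 4)*(a^5 - 3*a^4 - 22*a^3 + 52*a^2 + 72*a - 160) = (a - 4)*(a - 2)*(a^4 - a^3 - 24*a^2 + 4*a + 80) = (a - 4)*(a - 2)*(a + 2)*(a^3 - 3*a^2 - 18*a + 40) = (a - 5)*(a - 4)*(a - 2)*(a + 2)*(a^2 + 2*a - 8) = (a - 5)*(a - 4)*(a - 2)^2*(a + 2)*(a + 4)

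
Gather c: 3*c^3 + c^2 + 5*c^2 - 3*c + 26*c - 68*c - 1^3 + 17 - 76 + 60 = 3*c^3 + 6*c^2 - 45*c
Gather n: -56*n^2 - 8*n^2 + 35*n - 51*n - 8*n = -64*n^2 - 24*n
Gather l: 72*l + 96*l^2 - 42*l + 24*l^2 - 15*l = 120*l^2 + 15*l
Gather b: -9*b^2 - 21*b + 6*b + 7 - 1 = -9*b^2 - 15*b + 6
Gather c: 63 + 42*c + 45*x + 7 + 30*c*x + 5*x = c*(30*x + 42) + 50*x + 70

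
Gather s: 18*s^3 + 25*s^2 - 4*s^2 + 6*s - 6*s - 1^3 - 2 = 18*s^3 + 21*s^2 - 3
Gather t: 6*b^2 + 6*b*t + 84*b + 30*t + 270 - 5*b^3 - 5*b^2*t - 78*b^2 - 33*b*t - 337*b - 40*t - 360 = -5*b^3 - 72*b^2 - 253*b + t*(-5*b^2 - 27*b - 10) - 90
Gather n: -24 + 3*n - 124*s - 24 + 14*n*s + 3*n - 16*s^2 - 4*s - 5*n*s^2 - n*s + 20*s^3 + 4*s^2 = n*(-5*s^2 + 13*s + 6) + 20*s^3 - 12*s^2 - 128*s - 48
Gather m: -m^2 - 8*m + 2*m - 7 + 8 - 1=-m^2 - 6*m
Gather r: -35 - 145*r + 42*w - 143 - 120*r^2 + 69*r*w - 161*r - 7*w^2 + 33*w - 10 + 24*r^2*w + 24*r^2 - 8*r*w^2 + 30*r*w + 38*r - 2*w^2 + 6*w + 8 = r^2*(24*w - 96) + r*(-8*w^2 + 99*w - 268) - 9*w^2 + 81*w - 180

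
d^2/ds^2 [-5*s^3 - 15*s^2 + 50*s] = -30*s - 30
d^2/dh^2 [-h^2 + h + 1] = -2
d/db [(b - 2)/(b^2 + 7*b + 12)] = (b^2 + 7*b - (b - 2)*(2*b + 7) + 12)/(b^2 + 7*b + 12)^2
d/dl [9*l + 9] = 9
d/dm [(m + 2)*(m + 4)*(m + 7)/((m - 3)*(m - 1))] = (m^4 - 8*m^3 - 93*m^2 - 34*m + 374)/(m^4 - 8*m^3 + 22*m^2 - 24*m + 9)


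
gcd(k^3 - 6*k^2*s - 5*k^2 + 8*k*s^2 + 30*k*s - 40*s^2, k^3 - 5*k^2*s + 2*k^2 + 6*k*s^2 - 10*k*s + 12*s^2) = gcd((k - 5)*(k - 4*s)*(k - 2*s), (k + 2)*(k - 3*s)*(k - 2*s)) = -k + 2*s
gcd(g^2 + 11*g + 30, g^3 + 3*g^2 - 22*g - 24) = g + 6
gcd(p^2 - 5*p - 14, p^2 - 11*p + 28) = p - 7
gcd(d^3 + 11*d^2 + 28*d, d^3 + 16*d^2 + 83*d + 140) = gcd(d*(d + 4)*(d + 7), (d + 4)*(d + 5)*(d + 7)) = d^2 + 11*d + 28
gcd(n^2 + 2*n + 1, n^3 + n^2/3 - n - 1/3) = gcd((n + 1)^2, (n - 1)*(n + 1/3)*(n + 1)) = n + 1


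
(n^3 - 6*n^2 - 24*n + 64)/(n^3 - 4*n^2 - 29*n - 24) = (n^2 + 2*n - 8)/(n^2 + 4*n + 3)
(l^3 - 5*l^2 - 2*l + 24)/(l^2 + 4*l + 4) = (l^2 - 7*l + 12)/(l + 2)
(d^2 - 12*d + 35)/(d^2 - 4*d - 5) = (d - 7)/(d + 1)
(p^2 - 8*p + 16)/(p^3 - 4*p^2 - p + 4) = (p - 4)/(p^2 - 1)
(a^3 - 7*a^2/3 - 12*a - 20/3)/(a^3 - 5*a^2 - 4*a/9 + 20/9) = 3*(a + 2)/(3*a - 2)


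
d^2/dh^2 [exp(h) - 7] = exp(h)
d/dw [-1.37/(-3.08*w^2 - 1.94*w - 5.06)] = (-8.4392*w - 2.6578)/(3.08*w^2 + 1.94*w + 5.06)^2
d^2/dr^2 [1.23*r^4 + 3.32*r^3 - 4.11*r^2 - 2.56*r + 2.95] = 14.76*r^2 + 19.92*r - 8.22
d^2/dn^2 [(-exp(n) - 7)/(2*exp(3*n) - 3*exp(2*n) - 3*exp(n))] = (-16*exp(5*n) - 234*exp(4*n) + 429*exp(3*n) - 159*exp(2*n) - 189*exp(n) - 63)*exp(-n)/(8*exp(6*n) - 36*exp(5*n) + 18*exp(4*n) + 81*exp(3*n) - 27*exp(2*n) - 81*exp(n) - 27)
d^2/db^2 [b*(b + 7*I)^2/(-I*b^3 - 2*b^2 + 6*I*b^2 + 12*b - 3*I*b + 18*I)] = (b^6*(-32 + 12*I) + b^5*(72 - 312*I) + b^4*(-336 + 2988*I) + b^3*(-2256 - 5512*I) + b^2*(10368 - 7884*I) + b*(-10584 + 33696*I) + 12096 - 5292*I)/(b^9 + b^8*(-18 - 6*I) + b^7*(105 + 108*I) + b^6*(-162 - 676*I) + b^5*(-333 + 1800*I) + b^4*(810 - 3078*I) + b^3*(-945 + 7020*I) + b^2*(1458 - 5832*I) + b*(2916 + 11664*I) - 5832)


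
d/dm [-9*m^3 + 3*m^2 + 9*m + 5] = -27*m^2 + 6*m + 9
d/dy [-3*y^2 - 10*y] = -6*y - 10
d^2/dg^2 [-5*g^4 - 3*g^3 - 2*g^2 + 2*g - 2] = -60*g^2 - 18*g - 4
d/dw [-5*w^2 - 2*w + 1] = -10*w - 2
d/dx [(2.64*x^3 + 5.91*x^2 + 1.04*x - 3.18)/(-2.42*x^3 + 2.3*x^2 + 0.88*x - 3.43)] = (20.3742*x^4 + 9.68*x^3 - 47.4436*x^2 - 25.9146*x - 0.7688)/(5.8564*x^6 - 11.132*x^5 + 1.0308*x^4 + 20.6492*x^3 - 15.0036*x^2 - 6.0368*x + 11.7649)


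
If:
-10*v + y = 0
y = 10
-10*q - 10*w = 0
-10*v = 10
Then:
No Solution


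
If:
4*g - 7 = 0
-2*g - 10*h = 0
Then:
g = 7/4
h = -7/20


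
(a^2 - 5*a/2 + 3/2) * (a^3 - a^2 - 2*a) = a^5 - 7*a^4/2 + 2*a^3 + 7*a^2/2 - 3*a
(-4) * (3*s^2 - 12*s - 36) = -12*s^2 + 48*s + 144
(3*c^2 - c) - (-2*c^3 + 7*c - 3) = 2*c^3 + 3*c^2 - 8*c + 3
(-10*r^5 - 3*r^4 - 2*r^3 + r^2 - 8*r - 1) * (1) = -10*r^5 - 3*r^4 - 2*r^3 + r^2 - 8*r - 1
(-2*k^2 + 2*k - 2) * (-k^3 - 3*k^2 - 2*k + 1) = 2*k^5 + 4*k^4 + 6*k - 2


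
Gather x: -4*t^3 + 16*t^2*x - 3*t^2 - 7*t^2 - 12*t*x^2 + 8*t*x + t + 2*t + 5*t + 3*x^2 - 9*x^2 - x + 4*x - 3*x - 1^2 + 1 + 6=-4*t^3 - 10*t^2 + 8*t + x^2*(-12*t - 6) + x*(16*t^2 + 8*t) + 6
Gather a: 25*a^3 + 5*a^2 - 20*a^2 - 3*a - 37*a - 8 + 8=25*a^3 - 15*a^2 - 40*a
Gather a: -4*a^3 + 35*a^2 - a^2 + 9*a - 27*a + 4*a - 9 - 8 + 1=-4*a^3 + 34*a^2 - 14*a - 16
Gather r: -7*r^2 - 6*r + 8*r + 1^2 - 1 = -7*r^2 + 2*r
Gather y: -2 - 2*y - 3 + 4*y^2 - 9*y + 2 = 4*y^2 - 11*y - 3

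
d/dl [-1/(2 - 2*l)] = -1/(2*(l - 1)^2)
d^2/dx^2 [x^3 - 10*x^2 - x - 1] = 6*x - 20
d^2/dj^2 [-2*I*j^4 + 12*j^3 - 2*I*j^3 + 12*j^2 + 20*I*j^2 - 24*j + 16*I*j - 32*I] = -24*I*j^2 + 12*j*(6 - I) + 24 + 40*I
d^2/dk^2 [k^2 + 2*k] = 2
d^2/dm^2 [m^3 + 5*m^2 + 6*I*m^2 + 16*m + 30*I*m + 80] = 6*m + 10 + 12*I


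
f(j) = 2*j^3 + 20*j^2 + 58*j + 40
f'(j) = 6*j^2 + 40*j + 58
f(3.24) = 505.90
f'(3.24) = 250.59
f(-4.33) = 1.47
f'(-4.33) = -2.71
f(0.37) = 64.30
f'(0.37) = 73.62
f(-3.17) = -6.59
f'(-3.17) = -8.51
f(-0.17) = 30.71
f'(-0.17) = 51.37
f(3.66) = 618.25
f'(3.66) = 284.77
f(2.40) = 322.05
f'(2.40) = 188.56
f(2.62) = 365.22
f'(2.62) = 203.99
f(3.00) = 448.00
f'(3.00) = 232.00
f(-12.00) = -1232.00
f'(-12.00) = 442.00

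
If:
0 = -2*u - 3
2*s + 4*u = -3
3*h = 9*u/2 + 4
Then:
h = -11/12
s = 3/2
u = -3/2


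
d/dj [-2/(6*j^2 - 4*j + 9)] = 8*(3*j - 1)/(6*j^2 - 4*j + 9)^2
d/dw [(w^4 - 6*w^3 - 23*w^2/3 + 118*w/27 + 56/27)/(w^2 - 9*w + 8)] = (54*w^5 - 891*w^4 + 3780*w^3 - 2143*w^2 - 3424*w + 1448)/(27*(w^4 - 18*w^3 + 97*w^2 - 144*w + 64))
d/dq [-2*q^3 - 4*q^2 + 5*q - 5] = -6*q^2 - 8*q + 5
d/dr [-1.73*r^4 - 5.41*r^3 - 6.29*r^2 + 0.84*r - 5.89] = -6.92*r^3 - 16.23*r^2 - 12.58*r + 0.84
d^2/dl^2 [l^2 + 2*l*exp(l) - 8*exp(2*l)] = 2*l*exp(l) - 32*exp(2*l) + 4*exp(l) + 2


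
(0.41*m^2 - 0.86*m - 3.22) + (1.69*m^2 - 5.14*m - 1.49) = 2.1*m^2 - 6.0*m - 4.71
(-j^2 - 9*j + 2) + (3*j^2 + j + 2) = 2*j^2 - 8*j + 4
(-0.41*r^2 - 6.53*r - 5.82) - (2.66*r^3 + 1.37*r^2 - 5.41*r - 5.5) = -2.66*r^3 - 1.78*r^2 - 1.12*r - 0.32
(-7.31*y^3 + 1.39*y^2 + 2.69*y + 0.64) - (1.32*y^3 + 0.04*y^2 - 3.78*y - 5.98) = -8.63*y^3 + 1.35*y^2 + 6.47*y + 6.62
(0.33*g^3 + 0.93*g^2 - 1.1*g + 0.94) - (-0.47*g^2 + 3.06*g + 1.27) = 0.33*g^3 + 1.4*g^2 - 4.16*g - 0.33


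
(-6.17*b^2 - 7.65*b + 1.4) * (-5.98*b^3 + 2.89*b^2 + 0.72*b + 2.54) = 36.8966*b^5 + 27.9157*b^4 - 34.9229*b^3 - 17.1338*b^2 - 18.423*b + 3.556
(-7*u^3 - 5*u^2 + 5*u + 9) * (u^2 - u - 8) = -7*u^5 + 2*u^4 + 66*u^3 + 44*u^2 - 49*u - 72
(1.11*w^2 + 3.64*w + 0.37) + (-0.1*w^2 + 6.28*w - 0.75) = 1.01*w^2 + 9.92*w - 0.38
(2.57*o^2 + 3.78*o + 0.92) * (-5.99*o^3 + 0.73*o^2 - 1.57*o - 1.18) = -15.3943*o^5 - 20.7661*o^4 - 6.7863*o^3 - 8.2956*o^2 - 5.9048*o - 1.0856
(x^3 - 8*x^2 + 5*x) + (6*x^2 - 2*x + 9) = x^3 - 2*x^2 + 3*x + 9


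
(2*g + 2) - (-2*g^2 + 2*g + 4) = 2*g^2 - 2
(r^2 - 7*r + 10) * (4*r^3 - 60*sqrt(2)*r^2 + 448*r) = 4*r^5 - 60*sqrt(2)*r^4 - 28*r^4 + 488*r^3 + 420*sqrt(2)*r^3 - 3136*r^2 - 600*sqrt(2)*r^2 + 4480*r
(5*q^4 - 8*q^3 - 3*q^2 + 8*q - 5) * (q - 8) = 5*q^5 - 48*q^4 + 61*q^3 + 32*q^2 - 69*q + 40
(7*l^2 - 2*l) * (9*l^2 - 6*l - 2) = 63*l^4 - 60*l^3 - 2*l^2 + 4*l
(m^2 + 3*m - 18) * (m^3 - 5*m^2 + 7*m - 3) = m^5 - 2*m^4 - 26*m^3 + 108*m^2 - 135*m + 54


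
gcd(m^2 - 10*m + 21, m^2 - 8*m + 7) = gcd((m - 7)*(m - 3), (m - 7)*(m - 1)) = m - 7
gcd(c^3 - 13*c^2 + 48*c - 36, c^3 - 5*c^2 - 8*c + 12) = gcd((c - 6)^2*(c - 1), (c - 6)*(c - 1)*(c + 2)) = c^2 - 7*c + 6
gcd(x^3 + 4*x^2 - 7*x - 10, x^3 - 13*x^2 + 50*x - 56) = x - 2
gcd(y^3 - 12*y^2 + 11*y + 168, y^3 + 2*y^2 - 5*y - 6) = y + 3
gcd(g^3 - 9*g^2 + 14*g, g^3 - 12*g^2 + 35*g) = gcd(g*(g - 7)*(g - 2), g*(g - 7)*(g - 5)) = g^2 - 7*g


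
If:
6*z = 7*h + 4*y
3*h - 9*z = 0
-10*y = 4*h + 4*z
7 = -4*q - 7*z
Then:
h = 0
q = -7/4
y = 0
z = 0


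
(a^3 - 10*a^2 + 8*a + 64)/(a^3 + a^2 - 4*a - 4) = (a^2 - 12*a + 32)/(a^2 - a - 2)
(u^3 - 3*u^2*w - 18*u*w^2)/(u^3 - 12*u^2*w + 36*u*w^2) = (u + 3*w)/(u - 6*w)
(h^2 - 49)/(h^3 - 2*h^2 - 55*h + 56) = (h - 7)/(h^2 - 9*h + 8)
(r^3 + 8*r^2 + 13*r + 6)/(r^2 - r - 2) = (r^2 + 7*r + 6)/(r - 2)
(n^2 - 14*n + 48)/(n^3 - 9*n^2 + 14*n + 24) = (n - 8)/(n^2 - 3*n - 4)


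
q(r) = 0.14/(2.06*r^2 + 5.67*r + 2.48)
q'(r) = 0.14*(-4.12*r - 5.67)/(2.06*r^2 + 5.67*r + 2.48)^2 = (-0.5768*r - 0.7938)/(2.06*r^2 + 5.67*r + 2.48)^2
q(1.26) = 0.01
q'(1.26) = -0.01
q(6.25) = 0.00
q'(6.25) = -0.00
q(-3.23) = 0.02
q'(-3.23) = 0.03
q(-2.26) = 0.75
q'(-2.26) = 14.51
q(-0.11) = 0.07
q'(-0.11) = -0.21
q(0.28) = 0.03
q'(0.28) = -0.05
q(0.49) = 0.02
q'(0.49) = -0.03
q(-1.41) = -0.10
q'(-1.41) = 0.01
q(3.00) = 0.00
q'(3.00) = -0.00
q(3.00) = 0.00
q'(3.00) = -0.00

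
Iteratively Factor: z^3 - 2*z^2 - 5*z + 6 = (z - 1)*(z^2 - z - 6) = (z - 3)*(z - 1)*(z + 2)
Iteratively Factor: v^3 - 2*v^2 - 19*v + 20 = (v - 5)*(v^2 + 3*v - 4) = (v - 5)*(v - 1)*(v + 4)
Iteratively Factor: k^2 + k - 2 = (k + 2)*(k - 1)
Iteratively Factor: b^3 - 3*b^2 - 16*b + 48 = (b + 4)*(b^2 - 7*b + 12) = (b - 3)*(b + 4)*(b - 4)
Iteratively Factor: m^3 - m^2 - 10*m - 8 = (m - 4)*(m^2 + 3*m + 2) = (m - 4)*(m + 2)*(m + 1)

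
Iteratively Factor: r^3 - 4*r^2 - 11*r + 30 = (r + 3)*(r^2 - 7*r + 10) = (r - 2)*(r + 3)*(r - 5)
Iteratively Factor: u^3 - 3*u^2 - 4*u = (u + 1)*(u^2 - 4*u) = (u - 4)*(u + 1)*(u)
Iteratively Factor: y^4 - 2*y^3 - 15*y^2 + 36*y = (y)*(y^3 - 2*y^2 - 15*y + 36) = y*(y + 4)*(y^2 - 6*y + 9) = y*(y - 3)*(y + 4)*(y - 3)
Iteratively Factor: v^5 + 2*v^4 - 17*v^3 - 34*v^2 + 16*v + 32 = (v - 1)*(v^4 + 3*v^3 - 14*v^2 - 48*v - 32) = (v - 1)*(v + 4)*(v^3 - v^2 - 10*v - 8) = (v - 1)*(v + 1)*(v + 4)*(v^2 - 2*v - 8) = (v - 4)*(v - 1)*(v + 1)*(v + 4)*(v + 2)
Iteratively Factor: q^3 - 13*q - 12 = (q + 1)*(q^2 - q - 12) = (q - 4)*(q + 1)*(q + 3)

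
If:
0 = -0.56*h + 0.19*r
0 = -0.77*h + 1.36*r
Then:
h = 0.00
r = 0.00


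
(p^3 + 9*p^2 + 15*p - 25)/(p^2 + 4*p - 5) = p + 5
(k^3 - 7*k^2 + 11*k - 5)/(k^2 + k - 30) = (k^2 - 2*k + 1)/(k + 6)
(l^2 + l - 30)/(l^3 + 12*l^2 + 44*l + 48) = (l - 5)/(l^2 + 6*l + 8)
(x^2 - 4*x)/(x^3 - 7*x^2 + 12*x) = 1/(x - 3)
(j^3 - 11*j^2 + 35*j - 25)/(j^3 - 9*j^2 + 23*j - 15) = (j - 5)/(j - 3)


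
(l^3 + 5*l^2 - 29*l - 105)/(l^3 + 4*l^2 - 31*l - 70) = (l + 3)/(l + 2)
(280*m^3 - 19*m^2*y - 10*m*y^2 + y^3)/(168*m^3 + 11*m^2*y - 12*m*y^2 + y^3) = (5*m + y)/(3*m + y)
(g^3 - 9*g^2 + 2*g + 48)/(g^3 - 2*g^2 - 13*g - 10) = (g^2 - 11*g + 24)/(g^2 - 4*g - 5)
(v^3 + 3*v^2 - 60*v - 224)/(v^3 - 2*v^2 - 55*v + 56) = (v + 4)/(v - 1)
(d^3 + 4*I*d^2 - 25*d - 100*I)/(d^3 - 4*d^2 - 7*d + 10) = (d^2 + d*(5 + 4*I) + 20*I)/(d^2 + d - 2)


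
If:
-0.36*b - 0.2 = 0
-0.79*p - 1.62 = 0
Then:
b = -0.56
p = -2.05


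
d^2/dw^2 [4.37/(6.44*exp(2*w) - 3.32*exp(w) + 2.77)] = ((14.5084 - 112.5712*exp(w))*(6.44*exp(2*w) - 3.32*exp(w) + 2.77) + 4.37*(12.88*exp(w) - 3.32)*(25.76*exp(w) - 6.64)*exp(w))*exp(w)/(6.44*exp(2*w) - 3.32*exp(w) + 2.77)^3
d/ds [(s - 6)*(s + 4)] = 2*s - 2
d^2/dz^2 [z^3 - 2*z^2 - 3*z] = 6*z - 4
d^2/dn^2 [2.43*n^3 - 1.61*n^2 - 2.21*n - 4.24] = 14.58*n - 3.22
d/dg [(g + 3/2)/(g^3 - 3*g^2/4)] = 4*(-8*g^2 - 15*g + 9)/(g^3*(16*g^2 - 24*g + 9))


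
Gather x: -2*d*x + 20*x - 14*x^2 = -14*x^2 + x*(20 - 2*d)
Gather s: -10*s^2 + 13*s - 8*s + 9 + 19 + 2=-10*s^2 + 5*s + 30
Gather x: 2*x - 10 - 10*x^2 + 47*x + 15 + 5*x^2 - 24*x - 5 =-5*x^2 + 25*x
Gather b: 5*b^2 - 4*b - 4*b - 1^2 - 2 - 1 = 5*b^2 - 8*b - 4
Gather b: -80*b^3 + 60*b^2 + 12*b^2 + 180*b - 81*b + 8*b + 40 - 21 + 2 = -80*b^3 + 72*b^2 + 107*b + 21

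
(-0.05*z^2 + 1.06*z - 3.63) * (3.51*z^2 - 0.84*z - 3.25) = -0.1755*z^4 + 3.7626*z^3 - 13.4692*z^2 - 0.3958*z + 11.7975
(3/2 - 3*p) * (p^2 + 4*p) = -3*p^3 - 21*p^2/2 + 6*p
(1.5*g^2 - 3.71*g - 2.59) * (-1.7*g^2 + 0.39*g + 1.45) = -2.55*g^4 + 6.892*g^3 + 5.1311*g^2 - 6.3896*g - 3.7555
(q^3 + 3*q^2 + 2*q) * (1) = q^3 + 3*q^2 + 2*q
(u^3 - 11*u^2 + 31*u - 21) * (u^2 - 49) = u^5 - 11*u^4 - 18*u^3 + 518*u^2 - 1519*u + 1029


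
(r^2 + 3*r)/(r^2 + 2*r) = (r + 3)/(r + 2)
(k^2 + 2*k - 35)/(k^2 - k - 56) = (k - 5)/(k - 8)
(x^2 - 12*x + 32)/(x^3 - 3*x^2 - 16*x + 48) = (x - 8)/(x^2 + x - 12)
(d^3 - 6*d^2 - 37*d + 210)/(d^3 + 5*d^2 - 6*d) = (d^2 - 12*d + 35)/(d*(d - 1))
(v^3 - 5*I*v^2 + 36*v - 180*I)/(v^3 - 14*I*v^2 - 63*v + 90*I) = (v + 6*I)/(v - 3*I)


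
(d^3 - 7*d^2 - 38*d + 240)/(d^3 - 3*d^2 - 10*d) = (d^2 - 2*d - 48)/(d*(d + 2))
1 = 1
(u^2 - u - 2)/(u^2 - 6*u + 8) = (u + 1)/(u - 4)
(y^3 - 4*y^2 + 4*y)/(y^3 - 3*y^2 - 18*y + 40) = y*(y - 2)/(y^2 - y - 20)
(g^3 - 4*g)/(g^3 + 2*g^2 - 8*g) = (g + 2)/(g + 4)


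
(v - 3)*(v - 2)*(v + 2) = v^3 - 3*v^2 - 4*v + 12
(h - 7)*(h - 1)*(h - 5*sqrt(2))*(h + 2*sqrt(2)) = h^4 - 8*h^3 - 3*sqrt(2)*h^3 - 13*h^2 + 24*sqrt(2)*h^2 - 21*sqrt(2)*h + 160*h - 140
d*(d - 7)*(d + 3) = d^3 - 4*d^2 - 21*d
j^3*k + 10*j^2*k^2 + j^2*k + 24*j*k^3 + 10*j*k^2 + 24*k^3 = (j + 4*k)*(j + 6*k)*(j*k + k)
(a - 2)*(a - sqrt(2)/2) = a^2 - 2*a - sqrt(2)*a/2 + sqrt(2)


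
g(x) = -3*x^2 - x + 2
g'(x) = -6*x - 1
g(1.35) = -4.82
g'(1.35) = -9.10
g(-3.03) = -22.51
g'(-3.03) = 17.18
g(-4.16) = -45.76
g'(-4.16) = 23.96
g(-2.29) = -11.44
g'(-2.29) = 12.74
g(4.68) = -68.39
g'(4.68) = -29.08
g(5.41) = -91.21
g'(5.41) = -33.46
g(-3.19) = -25.34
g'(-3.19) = 18.14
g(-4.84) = -63.44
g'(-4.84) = 28.04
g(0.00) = 2.00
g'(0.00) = -1.00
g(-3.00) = -22.00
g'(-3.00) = 17.00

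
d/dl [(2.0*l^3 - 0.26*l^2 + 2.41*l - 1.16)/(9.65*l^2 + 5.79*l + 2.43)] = (19.3*l^4 + 23.16*l^3 - 10.1819*l^2 + 21.1244*l + 12.5727)/(93.1225*l^4 + 111.747*l^3 + 80.4231*l^2 + 28.1394*l + 5.9049)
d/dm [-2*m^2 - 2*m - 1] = -4*m - 2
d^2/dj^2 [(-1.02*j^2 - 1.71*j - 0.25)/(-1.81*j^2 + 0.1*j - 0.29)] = (11.573502*j^3 + 1.701762*j^2 - 5.656974*j + 0.013294)/(5.929741*j^6 - 0.98283*j^5 + 2.904507*j^4 - 0.31594*j^3 + 0.465363*j^2 - 0.02523*j + 0.024389)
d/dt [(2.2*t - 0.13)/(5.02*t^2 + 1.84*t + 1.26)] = (-11.044*t^2 + 1.3052*t + 3.0112)/(25.2004*t^4 + 18.4736*t^3 + 16.036*t^2 + 4.6368*t + 1.5876)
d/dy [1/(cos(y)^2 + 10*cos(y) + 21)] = 2*(cos(y) + 5)*sin(y)/(cos(y)^2 + 10*cos(y) + 21)^2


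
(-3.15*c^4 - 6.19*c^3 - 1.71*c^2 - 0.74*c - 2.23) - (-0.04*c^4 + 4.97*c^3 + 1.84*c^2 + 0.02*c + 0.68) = -3.11*c^4 - 11.16*c^3 - 3.55*c^2 - 0.76*c - 2.91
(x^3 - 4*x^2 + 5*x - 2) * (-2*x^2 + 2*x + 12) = -2*x^5 + 10*x^4 - 6*x^3 - 34*x^2 + 56*x - 24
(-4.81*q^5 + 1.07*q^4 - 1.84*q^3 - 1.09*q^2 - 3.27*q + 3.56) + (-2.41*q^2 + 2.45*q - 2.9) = -4.81*q^5 + 1.07*q^4 - 1.84*q^3 - 3.5*q^2 - 0.82*q + 0.66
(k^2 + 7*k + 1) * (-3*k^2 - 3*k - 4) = -3*k^4 - 24*k^3 - 28*k^2 - 31*k - 4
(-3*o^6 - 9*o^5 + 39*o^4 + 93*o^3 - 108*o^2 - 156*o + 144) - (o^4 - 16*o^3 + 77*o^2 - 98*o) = -3*o^6 - 9*o^5 + 38*o^4 + 109*o^3 - 185*o^2 - 58*o + 144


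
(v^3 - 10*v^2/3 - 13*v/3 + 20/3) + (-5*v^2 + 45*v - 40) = v^3 - 25*v^2/3 + 122*v/3 - 100/3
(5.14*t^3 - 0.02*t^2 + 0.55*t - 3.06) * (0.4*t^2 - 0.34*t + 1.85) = 2.056*t^5 - 1.7556*t^4 + 9.7358*t^3 - 1.448*t^2 + 2.0579*t - 5.661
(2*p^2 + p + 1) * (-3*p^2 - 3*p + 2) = -6*p^4 - 9*p^3 - 2*p^2 - p + 2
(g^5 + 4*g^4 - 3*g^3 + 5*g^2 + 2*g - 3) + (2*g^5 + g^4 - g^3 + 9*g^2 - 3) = 3*g^5 + 5*g^4 - 4*g^3 + 14*g^2 + 2*g - 6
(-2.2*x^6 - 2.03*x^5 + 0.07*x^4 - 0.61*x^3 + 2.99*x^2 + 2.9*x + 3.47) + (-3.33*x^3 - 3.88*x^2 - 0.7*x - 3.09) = -2.2*x^6 - 2.03*x^5 + 0.07*x^4 - 3.94*x^3 - 0.89*x^2 + 2.2*x + 0.38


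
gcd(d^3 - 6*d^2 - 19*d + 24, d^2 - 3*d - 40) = d - 8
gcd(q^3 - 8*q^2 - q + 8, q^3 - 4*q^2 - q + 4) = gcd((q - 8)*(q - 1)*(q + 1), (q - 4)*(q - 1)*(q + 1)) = q^2 - 1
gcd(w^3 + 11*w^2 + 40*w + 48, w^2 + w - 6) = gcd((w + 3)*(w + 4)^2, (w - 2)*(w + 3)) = w + 3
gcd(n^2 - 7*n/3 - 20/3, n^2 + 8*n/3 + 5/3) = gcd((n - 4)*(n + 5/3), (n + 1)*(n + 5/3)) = n + 5/3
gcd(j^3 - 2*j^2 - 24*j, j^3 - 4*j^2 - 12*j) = j^2 - 6*j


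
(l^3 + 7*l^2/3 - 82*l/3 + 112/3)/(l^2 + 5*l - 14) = l - 8/3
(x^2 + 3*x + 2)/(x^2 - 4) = (x + 1)/(x - 2)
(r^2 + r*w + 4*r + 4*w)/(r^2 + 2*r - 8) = (r + w)/(r - 2)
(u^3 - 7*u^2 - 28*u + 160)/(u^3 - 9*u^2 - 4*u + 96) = (u + 5)/(u + 3)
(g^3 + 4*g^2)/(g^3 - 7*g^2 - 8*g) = g*(g + 4)/(g^2 - 7*g - 8)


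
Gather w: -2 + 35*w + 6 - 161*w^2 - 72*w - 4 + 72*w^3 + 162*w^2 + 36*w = 72*w^3 + w^2 - w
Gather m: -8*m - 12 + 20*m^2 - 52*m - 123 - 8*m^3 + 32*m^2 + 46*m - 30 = -8*m^3 + 52*m^2 - 14*m - 165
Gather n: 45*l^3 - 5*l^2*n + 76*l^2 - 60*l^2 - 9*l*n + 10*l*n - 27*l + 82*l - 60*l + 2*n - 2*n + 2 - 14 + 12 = 45*l^3 + 16*l^2 - 5*l + n*(-5*l^2 + l)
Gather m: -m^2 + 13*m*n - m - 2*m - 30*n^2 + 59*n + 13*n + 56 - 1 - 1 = -m^2 + m*(13*n - 3) - 30*n^2 + 72*n + 54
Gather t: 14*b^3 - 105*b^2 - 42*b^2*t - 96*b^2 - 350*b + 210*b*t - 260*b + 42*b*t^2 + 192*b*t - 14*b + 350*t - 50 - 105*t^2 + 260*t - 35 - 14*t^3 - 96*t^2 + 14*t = 14*b^3 - 201*b^2 - 624*b - 14*t^3 + t^2*(42*b - 201) + t*(-42*b^2 + 402*b + 624) - 85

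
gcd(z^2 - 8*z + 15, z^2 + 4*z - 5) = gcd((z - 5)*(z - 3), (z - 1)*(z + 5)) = 1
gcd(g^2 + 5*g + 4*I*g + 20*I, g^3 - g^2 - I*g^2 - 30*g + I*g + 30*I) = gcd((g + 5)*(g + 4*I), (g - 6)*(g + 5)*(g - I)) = g + 5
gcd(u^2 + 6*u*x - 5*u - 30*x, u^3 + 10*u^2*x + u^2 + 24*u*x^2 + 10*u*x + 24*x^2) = u + 6*x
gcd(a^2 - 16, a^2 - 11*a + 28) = a - 4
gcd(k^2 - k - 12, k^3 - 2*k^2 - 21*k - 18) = k + 3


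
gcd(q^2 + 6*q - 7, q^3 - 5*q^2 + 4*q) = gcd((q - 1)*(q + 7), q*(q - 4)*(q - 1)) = q - 1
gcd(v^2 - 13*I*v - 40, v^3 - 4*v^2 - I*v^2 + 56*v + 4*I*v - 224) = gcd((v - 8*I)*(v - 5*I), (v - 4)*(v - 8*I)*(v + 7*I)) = v - 8*I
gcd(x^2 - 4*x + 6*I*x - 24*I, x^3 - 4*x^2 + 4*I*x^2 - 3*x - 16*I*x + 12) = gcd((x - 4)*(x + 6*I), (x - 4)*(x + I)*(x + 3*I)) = x - 4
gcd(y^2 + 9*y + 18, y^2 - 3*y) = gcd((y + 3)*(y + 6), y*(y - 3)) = 1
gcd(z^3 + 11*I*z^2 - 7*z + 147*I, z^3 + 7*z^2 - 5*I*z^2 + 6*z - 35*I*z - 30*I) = 1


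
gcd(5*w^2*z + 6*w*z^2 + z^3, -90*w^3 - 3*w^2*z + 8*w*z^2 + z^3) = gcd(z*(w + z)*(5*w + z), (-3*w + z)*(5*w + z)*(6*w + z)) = 5*w + z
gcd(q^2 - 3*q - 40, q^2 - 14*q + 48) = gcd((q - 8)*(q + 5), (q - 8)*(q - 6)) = q - 8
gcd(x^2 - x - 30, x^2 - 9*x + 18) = x - 6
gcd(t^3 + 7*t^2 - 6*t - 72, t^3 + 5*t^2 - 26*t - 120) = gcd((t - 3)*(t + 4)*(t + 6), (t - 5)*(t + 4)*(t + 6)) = t^2 + 10*t + 24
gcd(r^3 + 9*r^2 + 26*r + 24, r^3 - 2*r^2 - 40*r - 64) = r^2 + 6*r + 8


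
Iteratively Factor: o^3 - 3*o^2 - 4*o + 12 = (o + 2)*(o^2 - 5*o + 6) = (o - 2)*(o + 2)*(o - 3)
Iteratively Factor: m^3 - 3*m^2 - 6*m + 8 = (m - 4)*(m^2 + m - 2) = (m - 4)*(m + 2)*(m - 1)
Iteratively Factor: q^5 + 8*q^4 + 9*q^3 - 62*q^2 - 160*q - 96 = (q + 4)*(q^4 + 4*q^3 - 7*q^2 - 34*q - 24) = (q + 2)*(q + 4)*(q^3 + 2*q^2 - 11*q - 12) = (q + 1)*(q + 2)*(q + 4)*(q^2 + q - 12) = (q - 3)*(q + 1)*(q + 2)*(q + 4)*(q + 4)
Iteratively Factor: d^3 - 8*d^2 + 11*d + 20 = (d - 4)*(d^2 - 4*d - 5) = (d - 5)*(d - 4)*(d + 1)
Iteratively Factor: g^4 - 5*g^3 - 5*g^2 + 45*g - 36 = (g - 4)*(g^3 - g^2 - 9*g + 9) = (g - 4)*(g - 1)*(g^2 - 9) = (g - 4)*(g - 1)*(g + 3)*(g - 3)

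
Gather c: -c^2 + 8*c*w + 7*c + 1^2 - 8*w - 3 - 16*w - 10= -c^2 + c*(8*w + 7) - 24*w - 12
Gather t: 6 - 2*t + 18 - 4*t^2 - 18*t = -4*t^2 - 20*t + 24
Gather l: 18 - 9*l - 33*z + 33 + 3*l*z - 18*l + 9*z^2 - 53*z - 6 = l*(3*z - 27) + 9*z^2 - 86*z + 45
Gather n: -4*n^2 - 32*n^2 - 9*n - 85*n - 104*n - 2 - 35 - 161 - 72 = -36*n^2 - 198*n - 270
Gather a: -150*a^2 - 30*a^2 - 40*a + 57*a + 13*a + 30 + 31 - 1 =-180*a^2 + 30*a + 60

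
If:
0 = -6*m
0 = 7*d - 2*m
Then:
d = 0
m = 0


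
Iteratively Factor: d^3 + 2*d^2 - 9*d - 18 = (d + 2)*(d^2 - 9) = (d + 2)*(d + 3)*(d - 3)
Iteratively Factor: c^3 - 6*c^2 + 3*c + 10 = (c - 2)*(c^2 - 4*c - 5) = (c - 5)*(c - 2)*(c + 1)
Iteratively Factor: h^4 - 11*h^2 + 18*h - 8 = (h + 4)*(h^3 - 4*h^2 + 5*h - 2) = (h - 2)*(h + 4)*(h^2 - 2*h + 1) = (h - 2)*(h - 1)*(h + 4)*(h - 1)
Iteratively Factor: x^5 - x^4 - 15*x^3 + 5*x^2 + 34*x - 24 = (x - 1)*(x^4 - 15*x^2 - 10*x + 24) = (x - 1)*(x + 2)*(x^3 - 2*x^2 - 11*x + 12) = (x - 1)*(x + 2)*(x + 3)*(x^2 - 5*x + 4) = (x - 4)*(x - 1)*(x + 2)*(x + 3)*(x - 1)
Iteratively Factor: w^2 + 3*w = (w)*(w + 3)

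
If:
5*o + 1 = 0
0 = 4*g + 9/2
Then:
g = -9/8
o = -1/5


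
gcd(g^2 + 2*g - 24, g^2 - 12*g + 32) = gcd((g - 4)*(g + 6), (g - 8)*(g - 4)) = g - 4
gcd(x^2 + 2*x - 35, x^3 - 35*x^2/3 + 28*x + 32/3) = 1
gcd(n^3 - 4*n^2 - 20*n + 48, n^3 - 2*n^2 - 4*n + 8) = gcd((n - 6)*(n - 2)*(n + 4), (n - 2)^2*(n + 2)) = n - 2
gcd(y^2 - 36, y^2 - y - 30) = y - 6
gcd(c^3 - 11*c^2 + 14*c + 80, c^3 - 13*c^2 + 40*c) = c^2 - 13*c + 40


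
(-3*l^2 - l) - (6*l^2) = -9*l^2 - l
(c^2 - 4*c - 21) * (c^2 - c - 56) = c^4 - 5*c^3 - 73*c^2 + 245*c + 1176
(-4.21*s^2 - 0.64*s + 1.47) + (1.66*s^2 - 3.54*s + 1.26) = -2.55*s^2 - 4.18*s + 2.73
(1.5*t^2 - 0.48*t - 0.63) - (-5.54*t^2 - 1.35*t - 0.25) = 7.04*t^2 + 0.87*t - 0.38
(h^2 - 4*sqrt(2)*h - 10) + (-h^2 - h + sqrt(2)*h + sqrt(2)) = -3*sqrt(2)*h - h - 10 + sqrt(2)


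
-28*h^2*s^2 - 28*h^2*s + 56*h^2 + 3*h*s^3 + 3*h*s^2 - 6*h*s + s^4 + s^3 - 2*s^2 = (-4*h + s)*(7*h + s)*(s - 1)*(s + 2)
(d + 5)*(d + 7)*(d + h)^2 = d^4 + 2*d^3*h + 12*d^3 + d^2*h^2 + 24*d^2*h + 35*d^2 + 12*d*h^2 + 70*d*h + 35*h^2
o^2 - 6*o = o*(o - 6)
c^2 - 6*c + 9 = (c - 3)^2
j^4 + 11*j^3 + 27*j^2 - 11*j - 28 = (j - 1)*(j + 1)*(j + 4)*(j + 7)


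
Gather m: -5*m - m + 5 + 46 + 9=60 - 6*m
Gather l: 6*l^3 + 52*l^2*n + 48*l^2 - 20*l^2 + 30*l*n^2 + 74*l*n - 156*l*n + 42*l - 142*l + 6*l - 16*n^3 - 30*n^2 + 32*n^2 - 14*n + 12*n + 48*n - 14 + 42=6*l^3 + l^2*(52*n + 28) + l*(30*n^2 - 82*n - 94) - 16*n^3 + 2*n^2 + 46*n + 28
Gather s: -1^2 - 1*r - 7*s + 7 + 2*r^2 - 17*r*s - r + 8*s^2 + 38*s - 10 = 2*r^2 - 2*r + 8*s^2 + s*(31 - 17*r) - 4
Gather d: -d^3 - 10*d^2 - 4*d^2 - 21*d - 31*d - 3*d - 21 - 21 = -d^3 - 14*d^2 - 55*d - 42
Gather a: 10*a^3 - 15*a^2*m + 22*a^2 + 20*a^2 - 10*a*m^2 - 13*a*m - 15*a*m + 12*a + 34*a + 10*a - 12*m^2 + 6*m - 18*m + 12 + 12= 10*a^3 + a^2*(42 - 15*m) + a*(-10*m^2 - 28*m + 56) - 12*m^2 - 12*m + 24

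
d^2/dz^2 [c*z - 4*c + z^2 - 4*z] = 2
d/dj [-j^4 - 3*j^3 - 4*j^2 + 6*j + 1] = -4*j^3 - 9*j^2 - 8*j + 6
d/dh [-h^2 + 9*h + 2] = 9 - 2*h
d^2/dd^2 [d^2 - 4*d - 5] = 2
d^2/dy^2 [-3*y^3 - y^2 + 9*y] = -18*y - 2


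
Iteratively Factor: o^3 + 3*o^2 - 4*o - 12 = (o + 3)*(o^2 - 4) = (o - 2)*(o + 3)*(o + 2)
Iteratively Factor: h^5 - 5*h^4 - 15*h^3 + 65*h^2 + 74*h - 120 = (h + 3)*(h^4 - 8*h^3 + 9*h^2 + 38*h - 40) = (h + 2)*(h + 3)*(h^3 - 10*h^2 + 29*h - 20) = (h - 5)*(h + 2)*(h + 3)*(h^2 - 5*h + 4) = (h - 5)*(h - 4)*(h + 2)*(h + 3)*(h - 1)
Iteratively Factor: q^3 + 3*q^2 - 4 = (q + 2)*(q^2 + q - 2) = (q + 2)^2*(q - 1)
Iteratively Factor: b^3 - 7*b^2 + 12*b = (b - 4)*(b^2 - 3*b) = (b - 4)*(b - 3)*(b)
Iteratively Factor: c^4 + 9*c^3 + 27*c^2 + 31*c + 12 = (c + 1)*(c^3 + 8*c^2 + 19*c + 12) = (c + 1)*(c + 4)*(c^2 + 4*c + 3) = (c + 1)^2*(c + 4)*(c + 3)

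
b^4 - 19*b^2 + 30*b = b*(b - 3)*(b - 2)*(b + 5)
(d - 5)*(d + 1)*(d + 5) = d^3 + d^2 - 25*d - 25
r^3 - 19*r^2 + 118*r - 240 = (r - 8)*(r - 6)*(r - 5)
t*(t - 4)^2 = t^3 - 8*t^2 + 16*t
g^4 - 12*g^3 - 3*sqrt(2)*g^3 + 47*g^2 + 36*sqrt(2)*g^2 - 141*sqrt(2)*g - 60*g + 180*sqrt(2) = (g - 5)*(g - 4)*(g - 3)*(g - 3*sqrt(2))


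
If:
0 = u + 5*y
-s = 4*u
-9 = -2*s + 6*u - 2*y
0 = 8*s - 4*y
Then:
No Solution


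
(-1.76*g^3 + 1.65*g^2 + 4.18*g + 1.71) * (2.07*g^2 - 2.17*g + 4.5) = -3.6432*g^5 + 7.2347*g^4 - 2.8479*g^3 + 1.8941*g^2 + 15.0993*g + 7.695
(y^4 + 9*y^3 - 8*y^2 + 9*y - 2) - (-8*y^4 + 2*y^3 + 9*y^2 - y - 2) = 9*y^4 + 7*y^3 - 17*y^2 + 10*y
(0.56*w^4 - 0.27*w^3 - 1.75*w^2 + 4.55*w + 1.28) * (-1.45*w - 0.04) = -0.812*w^5 + 0.3691*w^4 + 2.5483*w^3 - 6.5275*w^2 - 2.038*w - 0.0512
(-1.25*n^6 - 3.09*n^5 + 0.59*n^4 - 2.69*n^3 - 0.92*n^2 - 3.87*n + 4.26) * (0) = 0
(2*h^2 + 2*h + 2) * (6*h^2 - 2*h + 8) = 12*h^4 + 8*h^3 + 24*h^2 + 12*h + 16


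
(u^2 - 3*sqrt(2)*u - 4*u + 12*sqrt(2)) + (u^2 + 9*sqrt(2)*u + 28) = 2*u^2 - 4*u + 6*sqrt(2)*u + 12*sqrt(2) + 28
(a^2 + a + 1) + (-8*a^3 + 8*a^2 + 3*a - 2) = -8*a^3 + 9*a^2 + 4*a - 1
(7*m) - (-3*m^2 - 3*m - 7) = 3*m^2 + 10*m + 7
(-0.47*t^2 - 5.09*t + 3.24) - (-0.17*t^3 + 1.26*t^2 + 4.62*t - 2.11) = 0.17*t^3 - 1.73*t^2 - 9.71*t + 5.35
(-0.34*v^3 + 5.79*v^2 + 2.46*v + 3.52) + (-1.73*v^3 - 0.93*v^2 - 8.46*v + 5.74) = -2.07*v^3 + 4.86*v^2 - 6.0*v + 9.26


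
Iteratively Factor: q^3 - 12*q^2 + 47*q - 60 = (q - 4)*(q^2 - 8*q + 15) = (q - 5)*(q - 4)*(q - 3)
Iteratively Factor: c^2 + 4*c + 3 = (c + 3)*(c + 1)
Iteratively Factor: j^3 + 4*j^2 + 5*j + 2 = (j + 2)*(j^2 + 2*j + 1) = (j + 1)*(j + 2)*(j + 1)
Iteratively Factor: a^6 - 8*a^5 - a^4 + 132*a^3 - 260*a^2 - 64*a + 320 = (a + 4)*(a^5 - 12*a^4 + 47*a^3 - 56*a^2 - 36*a + 80) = (a - 2)*(a + 4)*(a^4 - 10*a^3 + 27*a^2 - 2*a - 40) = (a - 5)*(a - 2)*(a + 4)*(a^3 - 5*a^2 + 2*a + 8) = (a - 5)*(a - 4)*(a - 2)*(a + 4)*(a^2 - a - 2) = (a - 5)*(a - 4)*(a - 2)*(a + 1)*(a + 4)*(a - 2)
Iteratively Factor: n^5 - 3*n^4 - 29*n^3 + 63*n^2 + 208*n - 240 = (n + 3)*(n^4 - 6*n^3 - 11*n^2 + 96*n - 80) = (n - 1)*(n + 3)*(n^3 - 5*n^2 - 16*n + 80) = (n - 4)*(n - 1)*(n + 3)*(n^2 - n - 20) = (n - 5)*(n - 4)*(n - 1)*(n + 3)*(n + 4)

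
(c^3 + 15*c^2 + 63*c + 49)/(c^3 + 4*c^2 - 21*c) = (c^2 + 8*c + 7)/(c*(c - 3))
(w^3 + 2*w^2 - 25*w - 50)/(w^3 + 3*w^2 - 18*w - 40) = (w - 5)/(w - 4)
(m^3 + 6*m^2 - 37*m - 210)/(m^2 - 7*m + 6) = (m^2 + 12*m + 35)/(m - 1)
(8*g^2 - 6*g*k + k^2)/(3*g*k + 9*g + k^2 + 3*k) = (8*g^2 - 6*g*k + k^2)/(3*g*k + 9*g + k^2 + 3*k)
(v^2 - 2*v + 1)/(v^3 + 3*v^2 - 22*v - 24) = (v^2 - 2*v + 1)/(v^3 + 3*v^2 - 22*v - 24)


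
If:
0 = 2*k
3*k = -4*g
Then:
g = 0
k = 0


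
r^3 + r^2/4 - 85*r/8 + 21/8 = (r - 3)*(r - 1/4)*(r + 7/2)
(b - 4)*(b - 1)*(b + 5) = b^3 - 21*b + 20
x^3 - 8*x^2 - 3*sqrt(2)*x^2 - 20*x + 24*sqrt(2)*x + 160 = (x - 8)*(x - 5*sqrt(2))*(x + 2*sqrt(2))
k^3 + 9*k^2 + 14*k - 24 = (k - 1)*(k + 4)*(k + 6)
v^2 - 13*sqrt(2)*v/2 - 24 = (v - 8*sqrt(2))*(v + 3*sqrt(2)/2)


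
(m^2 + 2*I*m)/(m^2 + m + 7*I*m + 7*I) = m*(m + 2*I)/(m^2 + m + 7*I*m + 7*I)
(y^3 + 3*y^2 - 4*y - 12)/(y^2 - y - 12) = (y^2 - 4)/(y - 4)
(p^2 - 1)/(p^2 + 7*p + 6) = (p - 1)/(p + 6)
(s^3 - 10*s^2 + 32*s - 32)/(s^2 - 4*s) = s - 6 + 8/s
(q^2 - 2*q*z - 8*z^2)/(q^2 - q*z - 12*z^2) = (q + 2*z)/(q + 3*z)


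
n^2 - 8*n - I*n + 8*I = (n - 8)*(n - I)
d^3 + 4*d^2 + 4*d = d*(d + 2)^2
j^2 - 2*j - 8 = (j - 4)*(j + 2)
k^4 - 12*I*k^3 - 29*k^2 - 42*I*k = k*(k - 7*I)*(k - 6*I)*(k + I)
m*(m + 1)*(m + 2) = m^3 + 3*m^2 + 2*m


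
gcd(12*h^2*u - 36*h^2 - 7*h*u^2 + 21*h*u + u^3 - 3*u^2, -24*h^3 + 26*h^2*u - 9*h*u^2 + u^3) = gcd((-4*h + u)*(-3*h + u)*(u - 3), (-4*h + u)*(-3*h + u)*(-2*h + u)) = 12*h^2 - 7*h*u + u^2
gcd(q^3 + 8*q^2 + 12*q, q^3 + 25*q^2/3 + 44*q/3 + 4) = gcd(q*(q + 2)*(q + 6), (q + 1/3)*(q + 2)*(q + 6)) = q^2 + 8*q + 12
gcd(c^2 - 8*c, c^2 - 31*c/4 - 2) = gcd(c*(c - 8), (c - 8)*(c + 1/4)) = c - 8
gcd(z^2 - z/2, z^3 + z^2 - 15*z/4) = z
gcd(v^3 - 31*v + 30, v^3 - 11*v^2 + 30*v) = v - 5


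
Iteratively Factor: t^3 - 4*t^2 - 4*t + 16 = (t - 2)*(t^2 - 2*t - 8) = (t - 2)*(t + 2)*(t - 4)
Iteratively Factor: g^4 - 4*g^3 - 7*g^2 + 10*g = (g - 5)*(g^3 + g^2 - 2*g) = (g - 5)*(g + 2)*(g^2 - g) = (g - 5)*(g - 1)*(g + 2)*(g)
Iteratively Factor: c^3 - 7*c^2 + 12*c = (c - 4)*(c^2 - 3*c) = c*(c - 4)*(c - 3)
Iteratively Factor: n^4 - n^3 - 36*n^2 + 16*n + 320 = (n - 5)*(n^3 + 4*n^2 - 16*n - 64) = (n - 5)*(n - 4)*(n^2 + 8*n + 16) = (n - 5)*(n - 4)*(n + 4)*(n + 4)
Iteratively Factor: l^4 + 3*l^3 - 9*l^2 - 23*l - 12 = (l - 3)*(l^3 + 6*l^2 + 9*l + 4) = (l - 3)*(l + 1)*(l^2 + 5*l + 4) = (l - 3)*(l + 1)^2*(l + 4)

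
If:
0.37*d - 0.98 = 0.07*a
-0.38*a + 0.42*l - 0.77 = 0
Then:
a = 1.10526315789474*l - 2.02631578947368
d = 0.209103840682788*l + 2.26529160739687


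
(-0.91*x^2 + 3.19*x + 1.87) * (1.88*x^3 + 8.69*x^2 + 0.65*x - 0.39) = -1.7108*x^5 - 1.9107*x^4 + 30.6452*x^3 + 18.6787*x^2 - 0.0286*x - 0.7293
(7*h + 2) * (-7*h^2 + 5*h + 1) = -49*h^3 + 21*h^2 + 17*h + 2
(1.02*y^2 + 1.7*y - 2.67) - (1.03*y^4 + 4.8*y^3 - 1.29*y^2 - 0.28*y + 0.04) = -1.03*y^4 - 4.8*y^3 + 2.31*y^2 + 1.98*y - 2.71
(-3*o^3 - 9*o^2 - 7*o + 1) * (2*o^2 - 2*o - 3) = -6*o^5 - 12*o^4 + 13*o^3 + 43*o^2 + 19*o - 3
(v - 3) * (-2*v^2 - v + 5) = -2*v^3 + 5*v^2 + 8*v - 15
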